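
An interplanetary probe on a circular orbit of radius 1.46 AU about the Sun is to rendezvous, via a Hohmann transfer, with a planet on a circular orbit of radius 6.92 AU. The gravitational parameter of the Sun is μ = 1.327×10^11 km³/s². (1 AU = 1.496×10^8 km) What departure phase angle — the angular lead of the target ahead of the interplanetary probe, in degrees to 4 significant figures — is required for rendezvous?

In km: r₁ = 1.46 × 1.496×10^8 = 2.18416×10^8 km; r₂ = 6.92 × 1.496×10^8 = 1.035232×10^9 km.
Transfer-ellipse semi-major axis a_t = (r₁ + r₂)/2 = (2.18416×10^8 + 1.035232×10^9)/2 = 6.26824×10^8 km.
The half-period of the transfer ellipse is t = π√(a_t³/μ) = 1.353×10^8 s.
Target angular speed ω₂ = √(μ/r₂³) = 1.094×10^-8 rad/s.
Angle swept by the target during transfer: ω₂·t = 1.4802 rad = 84.81°.
Arrival is 180° from departure on the ellipse, so φ = 180° − 84.81° = 95.19°.

φ = 95.19°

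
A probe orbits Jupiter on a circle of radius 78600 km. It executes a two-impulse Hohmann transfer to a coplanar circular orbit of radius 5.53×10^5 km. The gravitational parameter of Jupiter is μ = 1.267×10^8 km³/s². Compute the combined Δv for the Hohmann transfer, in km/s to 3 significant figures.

Δv = 20.6 km/s

The Hohmann ellipse has a_t = (r₁ + r₂)/2 = 3.158×10^5 km.
Circular speed at r₁: v₁ = √(μ/r₁) = √(1.267×10^8/78600) = 40.15 km/s.
On the transfer ellipse at r₁, vis-viva gives v_p = √[μ(2/r₁ − 1/a_t)] = 53.13 km/s.
First burn Δv₁ = |v_p − v₁| = 12.9800 km/s.
Circular speed at r₂: v₂ = √(μ/r₂) = 15.13651 km/s.
Transfer-orbit speed at r₂: v_a = √[μ(2/r₂ − 1/a_t)] = 7.551460 km/s.
Second burn Δv₂ = |v₂ − v_a| = 7.58505 km/s.
Δv = Δv₁ + Δv₂ = 12.9800 + 7.58505 = 20.57 km/s.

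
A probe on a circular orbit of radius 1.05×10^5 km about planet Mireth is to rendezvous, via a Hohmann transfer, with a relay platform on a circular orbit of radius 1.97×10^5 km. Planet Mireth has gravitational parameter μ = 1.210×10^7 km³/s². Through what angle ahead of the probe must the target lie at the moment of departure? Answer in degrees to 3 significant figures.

Transfer-ellipse semi-major axis a_t = (r₁ + r₂)/2 = (1.050×10^5 + 1.970×10^5)/2 = 1.510×10^5 km.
Transfer time t = π√(a_t³/μ) = 52990 s.
Target angular speed ω₂ = √(μ/r₂³) = 3.978×10^-5 rad/s.
Angle swept by the target during transfer: ω₂·t = 2.108 rad = 120.8°.
Arrival is 180° from departure on the ellipse, so φ = 180° − 120.8° = 59.2°.

φ = 59.2°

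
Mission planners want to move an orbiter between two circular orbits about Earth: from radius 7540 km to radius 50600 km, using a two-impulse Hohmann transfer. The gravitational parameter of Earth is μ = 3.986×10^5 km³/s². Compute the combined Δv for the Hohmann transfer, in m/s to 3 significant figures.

Δv = 3700 m/s

Semi-major axis of the transfer orbit: a_t = (7540 + 50600)/2 = 29070 km.
Circular speed at r₁: v₁ = √(μ/r₁) = √(3.986×10^5/7540) = 7.271 km/s.
Transfer-orbit speed at r₁ (v² = μ(2/r − 1/a)): v_p = √[μ(2/r₁ − 1/a_t)] = 9.593 km/s.
First burn Δv₁ = |v_p − v₁| = 2.322 km/s.
Circular speed at r₂: v₂ = √(μ/r₂) = 2.8067 km/s.
Transfer-orbit speed at r₂: v_a = √[μ(2/r₂ − 1/a_t)] = 1.4294 km/s.
Second burn Δv₂ = |v₂ − v_a| = 1.377 km/s.
Total Δv = Δv₁ + Δv₂ = 3.699 km/s.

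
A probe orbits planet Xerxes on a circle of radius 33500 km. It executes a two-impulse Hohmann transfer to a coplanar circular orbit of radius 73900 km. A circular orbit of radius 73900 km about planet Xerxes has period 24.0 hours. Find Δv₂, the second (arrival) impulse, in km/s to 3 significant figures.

Δv₂ = 1.13 km/s

From Kepler's third law T² = 4π²r³/μ at r = 73900 km, T = 24.0 hours = 24.0 × 3600 s = 86400 s: μ = 4π²r³/T² = 2.13435×10^6 km³/s².
Semi-major axis of the transfer orbit: a_t = (33500 + 73900)/2 = 53700 km.
Circular speed at r = 73900 km: v_c = √(μ/r) = 5.374 km/s.
Vis-viva on the transfer ellipse at r = 73900 km gives v_t = √[μ(2/r − 1/a_t)] = 4.245 km/s.
Δv₂ = |v_t − v_c| = |4.245 − 5.374| = 1.129 km/s.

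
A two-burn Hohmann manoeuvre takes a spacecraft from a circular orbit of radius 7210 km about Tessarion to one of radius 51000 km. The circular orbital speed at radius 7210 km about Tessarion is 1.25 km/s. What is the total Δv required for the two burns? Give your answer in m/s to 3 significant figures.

Δv = 641 m/s

From the circular-orbit relation v² = μ/r at r = 7210 km: μ = v²r = (1.25)² × 7210 = 11265.6 km³/s².
Semi-major axis of the transfer orbit: a_t = (7210 + 51000)/2 = 29105 km.
Circular speed at r₁: v₁ = √(μ/r₁) = √(11265.6/7210) = 1.25000 km/s.
Transfer-orbit speed at r₁ (v² = μ(2/r − 1/a)): v_p = √[μ(2/r₁ − 1/a_t)] = 1.65467 km/s.
First burn Δv₁ = |v_p − v₁| = 0.40467 km/s.
At r₂, v₂ = √(μ/r₂) = 0.46999 km/s.
Transfer-orbit speed at r₂: v_a = √[μ(2/r₂ − 1/a_t)] = 0.23392 km/s.
Second burn Δv₂ = |v₂ − v_a| = 0.23607 km/s.
Total Δv = Δv₁ + Δv₂ = 0.6407 km/s.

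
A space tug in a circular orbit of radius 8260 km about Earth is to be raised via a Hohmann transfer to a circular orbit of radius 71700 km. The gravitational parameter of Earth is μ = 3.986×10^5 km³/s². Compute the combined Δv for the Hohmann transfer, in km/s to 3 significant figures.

The Hohmann ellipse has a_t = (r₁ + r₂)/2 = 39980 km.
At r₁ the circular-orbit speed is v₁ = √(μ/r₁) = 6.947 km/s.
On the transfer ellipse at r₁, vis-viva gives v_p = √[μ(2/r₁ − 1/a_t)] = 9.303 km/s.
First burn Δv₁ = |v_p − v₁| = 2.356 km/s.
Circular speed at r₂: v₂ = √(μ/r₂) = 2.358 km/s.
Transfer-orbit speed at r₂: v_a = √[μ(2/r₂ − 1/a_t)] = 1.072 km/s.
Second burn Δv₂ = |v₂ − v_a| = 1.286 km/s.
Total Δv = Δv₁ + Δv₂ = 3.642 km/s.

Δv = 3.64 km/s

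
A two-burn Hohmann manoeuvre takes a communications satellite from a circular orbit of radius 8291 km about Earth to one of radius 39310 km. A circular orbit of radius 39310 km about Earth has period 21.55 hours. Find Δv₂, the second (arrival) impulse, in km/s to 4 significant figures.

Δv₂ = 1.305 km/s

From Kepler's third law T² = 4π²r³/μ at r = 39310 km, T = 21.55 hours = 21.55 × 3600 s = 77580 s: μ = 4π²r³/T² = 3.98446×10^5 km³/s².
Semi-major axis of the transfer orbit: a_t = (8291 + 39310)/2 = 23800.5 km.
Circular speed at r = 39310 km: v_c = √(μ/r) = 3.184 km/s.
Vis-viva on the transfer ellipse at r = 39310 km gives v_t = √[μ(2/r − 1/a_t)] = 1.879 km/s.
Δv₂ = |v_t − v_c| = |1.879 − 3.184| = 1.305 km/s.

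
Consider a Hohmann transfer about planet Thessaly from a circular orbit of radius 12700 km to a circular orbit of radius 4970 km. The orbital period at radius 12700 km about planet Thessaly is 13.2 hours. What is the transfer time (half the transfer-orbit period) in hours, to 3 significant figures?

From Kepler's third law T² = 4π²r³/μ at r = 12700 km, T = 13.2 hours = 13.2 × 3600 s = 47520 s: μ = 4π²r³/T² = 35811.1 km³/s².
The Hohmann ellipse has a_t = (r₁ + r₂)/2 = 8835 km.
Half the transfer-orbit period gives t = π√(a_t³/μ) = 13790 s.
Converting: 13790 s ÷ 3600 s/hour = 3.83 hours.

t = 3.83 hours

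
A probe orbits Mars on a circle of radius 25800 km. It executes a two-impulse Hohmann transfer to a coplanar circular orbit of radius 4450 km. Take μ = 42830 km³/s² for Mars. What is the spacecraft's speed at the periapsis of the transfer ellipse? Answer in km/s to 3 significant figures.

v = 4.05 km/s

Semi-major axis of the transfer orbit: a_t = (25800 + 4450)/2 = 15125 km.
At periapsis, r = 4450 km.
From the vis-viva equation, v = √[μ(2/r − 1/a_t)] = 4.052 km/s.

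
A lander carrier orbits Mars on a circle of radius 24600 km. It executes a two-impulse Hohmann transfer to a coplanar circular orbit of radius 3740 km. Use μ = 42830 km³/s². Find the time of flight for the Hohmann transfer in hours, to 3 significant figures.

Transfer-ellipse semi-major axis a_t = (r₁ + r₂)/2 = (24600 + 3740)/2 = 14170 km.
Transfer time t = π√(a_t³/μ) = π√((14170)³ / 42830) = 25610 s.
Converting: 25610 s ÷ 3600 s/hour = 7.11 hours.

t = 7.11 hours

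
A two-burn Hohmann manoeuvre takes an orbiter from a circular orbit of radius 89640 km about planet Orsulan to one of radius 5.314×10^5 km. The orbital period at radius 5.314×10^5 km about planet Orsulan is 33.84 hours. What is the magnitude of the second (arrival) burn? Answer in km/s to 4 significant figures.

From Kepler's third law T² = 4π²r³/μ at r = 5.314×10^5 km, T = 33.84 hours = 33.84 × 3600 s = 1.21824×10^5 s: μ = 4π²r³/T² = 3.99171×10^8 km³/s².
Semi-major axis of the transfer orbit: a_t = (89640 + 5.314×10^5)/2 = 3.1052×10^5 km.
On the circular orbit at r = 5.314×10^5 km, v_c = √(μ/r) = 27.41 km/s.
Vis-viva on the transfer ellipse at r = 5.314×10^5 km gives v_t = √[μ(2/r − 1/a_t)] = 14.73 km/s.
Δv₂ = |v_t − v_c| = |14.73 − 27.41| = 12.68 km/s.

Δv₂ = 12.68 km/s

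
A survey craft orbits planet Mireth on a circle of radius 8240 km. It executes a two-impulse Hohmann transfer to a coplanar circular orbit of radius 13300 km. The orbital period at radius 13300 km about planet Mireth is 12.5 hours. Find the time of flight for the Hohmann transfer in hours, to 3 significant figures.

From Kepler's third law T² = 4π²r³/μ at r = 13300 km, T = 12.5 hours = 12.5 × 3600 s = 45000 s: μ = 4π²r³/T² = 45865.9 km³/s².
Semi-major axis of the transfer orbit: a_t = (8240 + 13300)/2 = 10770 km.
By Kepler's third law the transfer-orbit period is T = 2π√(a_t³/μ), so t = T/2 = 16396 s.
Converting: 16396 s ÷ 3600 s/hour = 4.55 hours.

t = 4.55 hours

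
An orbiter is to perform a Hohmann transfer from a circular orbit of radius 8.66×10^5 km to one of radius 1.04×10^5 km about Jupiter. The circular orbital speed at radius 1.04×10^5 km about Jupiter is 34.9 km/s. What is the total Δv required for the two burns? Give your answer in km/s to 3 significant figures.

From the circular-orbit relation v² = μ/r at r = 1.04×10^5 km: μ = v²r = (34.9)² × 1.04×10^5 = 1.26673×10^8 km³/s².
The Hohmann ellipse has a_t = (r₁ + r₂)/2 = 4.850×10^5 km.
At r₁ the circular-orbit speed is v₁ = √(μ/r₁) = 12.0944 km/s.
On the transfer ellipse at r₁, v² = μ(2/r − 1/a) gives v_a = √[μ(2/r₁ − 1/a_t)] = 5.60053 km/s.
First burn Δv₁ = |v_a − v₁| = 6.494 km/s.
Circular speed at r₂: v₂ = √(μ/r₂) = 34.90 km/s.
Transfer-orbit speed at r₂: v_p = √[μ(2/r₂ − 1/a_t)] = 46.64 km/s.
Second burn Δv₂ = |v₂ − v_p| = 11.74 km/s.
Δv = Δv₁ + Δv₂ = 6.494 + 11.74 = 18.23 km/s.

Δv = 18.2 km/s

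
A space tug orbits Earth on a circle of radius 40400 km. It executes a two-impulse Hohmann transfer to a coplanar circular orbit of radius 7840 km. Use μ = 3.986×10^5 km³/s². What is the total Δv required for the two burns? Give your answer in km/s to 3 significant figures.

Δv = 3.45 km/s

Transfer-ellipse semi-major axis a_t = (r₁ + r₂)/2 = (40400 + 7840)/2 = 24120 km.
Circular speed at r₁: v₁ = √(μ/r₁) = √(3.986×10^5/40400) = 3.141 km/s.
Transfer-orbit speed at r₁ (v² = μ(2/r − 1/a)): v_a = √[μ(2/r₁ − 1/a_t)] = 1.791 km/s.
First burn Δv₁ = |v_a − v₁| = 1.350 km/s.
At r₂, v₂ = √(μ/r₂) = 7.130 km/s.
Transfer-orbit speed at r₂: v_p = √[μ(2/r₂ − 1/a_t)] = 9.228 km/s.
Second burn Δv₂ = |v₂ − v_p| = 2.098 km/s.
Δv = Δv₁ + Δv₂ = 1.350 + 2.098 = 3.448 km/s.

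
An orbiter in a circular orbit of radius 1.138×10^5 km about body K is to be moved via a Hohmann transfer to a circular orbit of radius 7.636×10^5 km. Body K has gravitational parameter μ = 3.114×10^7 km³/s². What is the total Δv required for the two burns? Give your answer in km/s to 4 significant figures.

Δv = 8.416 km/s

Semi-major axis of the transfer orbit: a_t = (1.138×10^5 + 7.636×10^5)/2 = 4.387×10^5 km.
Circular speed at r₁: v₁ = √(μ/r₁) = √(3.114×10^7/1.138×10^5) = 16.5420 km/s.
Transfer-orbit speed at r₁ (v² = μ(2/r − 1/a)): v_p = √[μ(2/r₁ − 1/a_t)] = 21.8241 km/s.
First burn Δv₁ = |v_p − v₁| = 5.2821 km/s.
Circular speed at r₂: v₂ = √(μ/r₂) = 6.3860 km/s.
Transfer-orbit speed at r₂: v_a = √[μ(2/r₂ − 1/a_t)] = 3.2525 km/s.
Second burn Δv₂ = |v₂ − v_a| = 3.1335 km/s.
Total Δv = Δv₁ + Δv₂ = 8.416 km/s.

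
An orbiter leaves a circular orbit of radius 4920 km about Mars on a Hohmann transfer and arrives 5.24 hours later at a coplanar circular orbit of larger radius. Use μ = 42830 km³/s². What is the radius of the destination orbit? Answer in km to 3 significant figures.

Transfer time t = 5.24 hours = 18864 s, and t = π√(a_t³/μ).
So a_t = (μ t²/π²)^(1/3) = (42830 × (18864)² / π²)^(1/3) = 11559 km.
Since a_t = (r₁ + r₂)/2, r₂ = 2a_t − r₁ = 2×11559 − 4920 = 18198 km.

r₂ = 18200 km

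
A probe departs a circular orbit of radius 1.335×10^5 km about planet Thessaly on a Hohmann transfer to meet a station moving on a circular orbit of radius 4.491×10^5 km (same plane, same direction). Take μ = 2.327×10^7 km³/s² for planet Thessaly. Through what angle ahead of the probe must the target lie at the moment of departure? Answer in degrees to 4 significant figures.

φ = 85.97°

The Hohmann ellipse has a_t = (r₁ + r₂)/2 = 2.913×10^5 km.
The half-period of the transfer ellipse is t = π√(a_t³/μ) = 1.0239×10^5 s.
Target angular speed ω₂ = √(μ/r₂³) = 1.6028×10^-5 rad/s.
Angle swept by the target during transfer: ω₂·t = 1.6411 rad = 94.03°.
The probe traverses 180° on the transfer ellipse, so the target must lead by 180° − 94.03° = 85.97°.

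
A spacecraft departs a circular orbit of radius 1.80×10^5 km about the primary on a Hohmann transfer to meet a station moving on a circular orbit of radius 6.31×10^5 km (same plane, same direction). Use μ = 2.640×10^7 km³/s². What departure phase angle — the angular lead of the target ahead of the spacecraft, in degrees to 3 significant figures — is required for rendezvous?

Semi-major axis of the transfer orbit: a_t = (1.800×10^5 + 6.310×10^5)/2 = 4.055×10^5 km.
Transfer time t = π√(a_t³/μ) = 1.5788×10^5 s.
Target angular speed ω₂ = √(μ/r₂³) = 1.0251×10^-5 rad/s.
Angle swept by the target during transfer: ω₂·t = 1.6184 rad = 92.73°.
The spacecraft traverses 180° on the transfer ellipse, so the target must lead by 180° − 92.73° = 87.3°.

φ = 87.3°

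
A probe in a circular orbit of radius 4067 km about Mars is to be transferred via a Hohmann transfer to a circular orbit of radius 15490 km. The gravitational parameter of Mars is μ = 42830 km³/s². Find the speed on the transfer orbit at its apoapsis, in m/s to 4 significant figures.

v = 1072 m/s

The Hohmann ellipse has a_t = (r₁ + r₂)/2 = 9778.5 km.
At apoapsis, r = 15490 km.
Applying v² = μ(2/r − 1/a_t): v = 1.072 km/s.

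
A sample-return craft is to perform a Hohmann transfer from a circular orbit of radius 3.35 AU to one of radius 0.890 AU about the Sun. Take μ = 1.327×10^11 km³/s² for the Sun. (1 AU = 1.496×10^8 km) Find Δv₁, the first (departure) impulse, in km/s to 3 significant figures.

In km: r₁ = 3.35 × 1.496×10^8 = 5.0116×10^8 km; r₂ = 0.890 × 1.496×10^8 = 1.33144×10^8 km.
The Hohmann ellipse has a_t = (r₁ + r₂)/2 = 3.17152×10^8 km.
Circular speed at r = 5.0116×10^8 km: v_c = √(μ/r) = 16.272 km/s.
Vis-viva on the transfer ellipse at r = 5.0116×10^8 km gives v_t = √[μ(2/r − 1/a_t)] = 10.543 km/s.
Δv₁ = |v_t − v_c| = |10.543 − 16.272| = 5.729 km/s.

Δv₁ = 5.73 km/s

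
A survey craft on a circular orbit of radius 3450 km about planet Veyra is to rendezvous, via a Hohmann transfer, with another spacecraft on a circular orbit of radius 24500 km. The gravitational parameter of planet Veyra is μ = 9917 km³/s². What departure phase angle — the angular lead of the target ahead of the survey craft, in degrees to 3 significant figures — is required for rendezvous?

The Hohmann ellipse has a_t = (r₁ + r₂)/2 = 13975 km.
Transfer time t = π√(a_t³/μ) = 52118 s.
Target angular speed ω₂ = √(μ/r₂³) = 2.5968×10^-5 rad/s.
Angle swept by the target during transfer: ω₂·t = 1.3534 rad = 77.54°.
The survey craft traverses 180° on the transfer ellipse, so the target must lead by 180° − 77.54° = 102°.

φ = 102°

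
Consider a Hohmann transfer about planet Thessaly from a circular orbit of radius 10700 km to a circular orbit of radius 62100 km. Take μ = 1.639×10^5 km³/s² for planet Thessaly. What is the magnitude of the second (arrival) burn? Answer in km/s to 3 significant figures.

Δv₂ = 0.744 km/s

Semi-major axis of the transfer orbit: a_t = (10700 + 62100)/2 = 36400 km.
On the circular orbit at r = 62100 km, v_c = √(μ/r) = 1.6246 km/s.
Transfer-orbit speed at the same r (vis-viva, a = a_t): v_t = √[μ(2/r − 1/a_t)] = 0.88082 km/s.
Δv₂ = |v_t − v_c| = |0.88082 − 1.6246| = 0.7438 km/s.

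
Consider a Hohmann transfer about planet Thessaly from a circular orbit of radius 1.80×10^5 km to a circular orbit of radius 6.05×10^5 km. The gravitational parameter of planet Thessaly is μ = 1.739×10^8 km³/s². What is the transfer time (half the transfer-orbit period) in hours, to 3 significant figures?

Transfer-ellipse semi-major axis a_t = (r₁ + r₂)/2 = (1.800×10^5 + 6.050×10^5)/2 = 3.925×10^5 km.
By Kepler's third law the transfer-orbit period is T = 2π√(a_t³/μ), so t = T/2 = 58580 s.
Converting: 58580 s ÷ 3600 s/hour = 16.3 hours.

t = 16.3 hours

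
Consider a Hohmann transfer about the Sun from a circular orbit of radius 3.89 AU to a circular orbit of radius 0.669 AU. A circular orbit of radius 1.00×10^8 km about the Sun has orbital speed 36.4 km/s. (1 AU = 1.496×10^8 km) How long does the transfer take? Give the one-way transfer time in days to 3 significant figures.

From the circular-orbit relation v² = μ/r at r = 1.00×10^8 km: μ = v²r = (36.4)² × 1.00×10^8 = 1.32496×10^11 km³/s².
In km: r₁ = 3.89 × 1.496×10^8 = 5.81944×10^8 km; r₂ = 0.669 × 1.496×10^8 = 1.000824×10^8 km.
Transfer-ellipse semi-major axis a_t = (r₁ + r₂)/2 = (5.81944×10^8 + 1.000824×10^8)/2 = 3.410132×10^8 km.
Half the transfer-orbit period gives t = π√(a_t³/μ) = 5.435×10^7 s.
Converting: 5.435×10^7 s ÷ 86400 s/day = 629 days.

t = 629 days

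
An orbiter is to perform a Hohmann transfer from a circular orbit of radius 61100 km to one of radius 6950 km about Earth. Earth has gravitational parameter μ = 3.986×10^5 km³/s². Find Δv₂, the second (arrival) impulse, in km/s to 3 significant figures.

Δv₂ = 2.58 km/s

Transfer-ellipse semi-major axis a_t = (r₁ + r₂)/2 = (61100 + 6950)/2 = 34025 km.
On the circular orbit at r = 6950 km, v_c = √(μ/r) = 7.5731 km/s.
Vis-viva on the transfer ellipse at r = 6950 km gives v_t = √[μ(2/r − 1/a_t)] = 10.148 km/s.
Δv₂ = |v_t − v_c| = |10.148 − 7.5731| = 2.575 km/s.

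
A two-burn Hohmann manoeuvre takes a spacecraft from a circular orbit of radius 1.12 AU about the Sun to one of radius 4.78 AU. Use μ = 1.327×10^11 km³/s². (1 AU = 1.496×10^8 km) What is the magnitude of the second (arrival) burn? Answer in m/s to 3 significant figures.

In km: r₁ = 1.12 × 1.496×10^8 = 1.67552×10^8 km; r₂ = 4.78 × 1.496×10^8 = 7.15088×10^8 km.
The Hohmann ellipse has a_t = (r₁ + r₂)/2 = 4.4132×10^8 km.
Circular speed at r = 7.15088×10^8 km: v_c = √(μ/r) = 13.6225 km/s.
Transfer-orbit speed at the same r (vis-viva, a = a_t): v_t = √[μ(2/r − 1/a_t)] = 8.39371 km/s.
Δv₂ = |v_t − v_c| = |8.39371 − 13.6225| = 5.229 km/s.

Δv₂ = 5230 m/s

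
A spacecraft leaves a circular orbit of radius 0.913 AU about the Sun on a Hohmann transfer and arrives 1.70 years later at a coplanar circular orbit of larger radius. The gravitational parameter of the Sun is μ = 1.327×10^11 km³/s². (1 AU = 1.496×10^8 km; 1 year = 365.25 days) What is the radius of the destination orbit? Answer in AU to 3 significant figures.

r₂ = 3.61 AU

In km: r₁ = 0.913 × 1.496×10^8 = 1.365848×10^8 km.
Transfer time t = 1.70 years × 365.25 × 86400 s = 5.364792×10^7 s, and t = π√(a_t³/μ).
So a_t = (μ t²/π²)^(1/3) = (1.327×10^11 × (5.364792×10^7)² / π²)^(1/3) = 3.3824×10^8 km.
Since a_t = (r₁ + r₂)/2, r₂ = 2a_t − r₁ = 2×3.3824×10^8 − 1.365848×10^8 = 5.398952×10^8 km.
In AU: r₂ = 5.398952×10^8 / 1.496×10^8 = 3.61 AU.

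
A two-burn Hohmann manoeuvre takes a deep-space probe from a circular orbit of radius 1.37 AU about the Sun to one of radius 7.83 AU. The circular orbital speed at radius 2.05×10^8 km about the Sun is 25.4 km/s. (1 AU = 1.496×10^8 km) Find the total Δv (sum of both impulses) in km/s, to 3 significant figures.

Δv = 12.6 km/s

From the circular-orbit relation v² = μ/r at r = 2.05×10^8 km: μ = v²r = (25.4)² × 2.05×10^8 = 1.32258×10^11 km³/s².
In km: r₁ = 1.37 × 1.496×10^8 = 2.04952×10^8 km; r₂ = 7.83 × 1.496×10^8 = 1.171368×10^9 km.
The Hohmann ellipse has a_t = (r₁ + r₂)/2 = 6.8816×10^8 km.
At r₁ the circular-orbit speed is v₁ = √(μ/r₁) = 25.40 km/s.
On the transfer ellipse at r₁, vis-viva equation gives v_p = √[μ(2/r₁ − 1/a_t)] = 33.14 km/s.
First burn Δv₁ = |v_p − v₁| = 7.740 km/s.
Circular speed at r₂: v₂ = √(μ/r₂) = 10.626 km/s.
Transfer-orbit speed at r₂: v_a = √[μ(2/r₂ − 1/a_t)] = 5.7989 km/s.
Second burn Δv₂ = |v₂ − v_a| = 4.827 km/s.
Δv = Δv₁ + Δv₂ = 7.740 + 4.827 = 12.57 km/s.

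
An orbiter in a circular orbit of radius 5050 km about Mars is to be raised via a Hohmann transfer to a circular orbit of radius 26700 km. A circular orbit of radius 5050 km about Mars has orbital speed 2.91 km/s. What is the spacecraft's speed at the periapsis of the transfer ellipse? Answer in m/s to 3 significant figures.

From the circular-orbit relation v² = μ/r at r = 5050 km: μ = v²r = (2.91)² × 5050 = 42763.9 km³/s².
Semi-major axis of the transfer orbit: a_t = (5050 + 26700)/2 = 15875 km.
The periapsis of the transfer ellipse is at r = 5050 km.
Applying v² = μ(2/r − 1/a_t): v = 3.774 km/s.

v = 3770 m/s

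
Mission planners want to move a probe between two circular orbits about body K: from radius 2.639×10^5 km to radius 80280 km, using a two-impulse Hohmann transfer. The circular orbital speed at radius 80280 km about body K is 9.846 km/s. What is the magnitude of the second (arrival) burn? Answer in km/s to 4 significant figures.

Δv₂ = 2.347 km/s

From the circular-orbit relation v² = μ/r at r = 80280 km: μ = v²r = (9.846)² × 80280 = 7.78264×10^6 km³/s².
Transfer-ellipse semi-major axis a_t = (r₁ + r₂)/2 = (2.639×10^5 + 80280)/2 = 1.7209×10^5 km.
Circular speed at r = 80280 km: v_c = √(μ/r) = 9.8460 km/s.
Vis-viva on the transfer ellipse at r = 80280 km gives v_t = √[μ(2/r − 1/a_t)] = 12.193 km/s.
Δv₂ = |v_t − v_c| = |12.193 − 9.8460| = 2.347 km/s.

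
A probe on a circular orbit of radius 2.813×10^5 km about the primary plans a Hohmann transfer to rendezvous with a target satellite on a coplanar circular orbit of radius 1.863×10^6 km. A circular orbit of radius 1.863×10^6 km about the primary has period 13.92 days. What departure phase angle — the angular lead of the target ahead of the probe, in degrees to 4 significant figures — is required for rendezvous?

From Kepler's third law T² = 4π²r³/μ at r = 1.863×10^6 km, T = 13.92 days = 13.92 × 86400 s = 1.202688×10^6 s: μ = 4π²r³/T² = 1.76479×10^8 km³/s².
Transfer-ellipse semi-major axis a_t = (r₁ + r₂)/2 = (2.813×10^5 + 1.863×10^6)/2 = 1.07215×10^6 km.
Transfer time t = π√(a_t³/μ) = 2.62535×10^5 s.
The target's mean motion on its circular orbit is ω₂ = √(μ/r₂³) = 5.22429×10^-6 rad/s.
Angle swept by the target during transfer: ω₂·t = 1.37156 rad = 78.58°.
The probe traverses 180° on the transfer ellipse, so the target must lead by 180° − 78.58° = 101.4°.

φ = 101.4°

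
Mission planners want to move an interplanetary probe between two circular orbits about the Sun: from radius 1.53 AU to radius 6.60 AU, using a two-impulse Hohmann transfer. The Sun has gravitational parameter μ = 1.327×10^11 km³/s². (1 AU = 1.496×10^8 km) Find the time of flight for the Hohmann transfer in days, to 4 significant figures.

In km: r₁ = 1.53 × 1.496×10^8 = 2.28888×10^8 km; r₂ = 6.60 × 1.496×10^8 = 9.8736×10^8 km.
The Hohmann ellipse has a_t = (r₁ + r₂)/2 = 6.08124×10^8 km.
Transfer time t = π√(a_t³/μ) = π√((6.08124×10^8)³ / 1.327×10^11) = 1.293×10^8 s.
Converting: 1.293×10^8 s ÷ 86400 s/day = 1497 days.

t = 1497 days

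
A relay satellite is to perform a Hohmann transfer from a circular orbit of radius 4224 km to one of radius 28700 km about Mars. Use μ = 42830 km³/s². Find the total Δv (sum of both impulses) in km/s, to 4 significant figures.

Δv = 1.623 km/s

The Hohmann ellipse has a_t = (r₁ + r₂)/2 = 16462 km.
Circular speed at r₁: v₁ = √(μ/r₁) = √(42830/4224) = 3.184 km/s.
Transfer-orbit speed at r₁ (vis-viva equation): v_p = √[μ(2/r₁ − 1/a_t)] = 4.204 km/s.
First burn Δv₁ = |v_p − v₁| = 1.020 km/s.
At r₂, v₂ = √(μ/r₂) = 1.2216 km/s.
Transfer-orbit speed at r₂: v_a = √[μ(2/r₂ − 1/a_t)] = 0.61880 km/s.
Second burn Δv₂ = |v₂ − v_a| = 0.6028 km/s.
Total Δv = Δv₁ + Δv₂ = 1.623 km/s.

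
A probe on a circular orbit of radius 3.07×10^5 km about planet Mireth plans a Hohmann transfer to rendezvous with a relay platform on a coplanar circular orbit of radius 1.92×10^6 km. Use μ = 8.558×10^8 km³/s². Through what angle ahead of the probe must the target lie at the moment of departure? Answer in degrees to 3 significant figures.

φ = 101°

Transfer-ellipse semi-major axis a_t = (r₁ + r₂)/2 = (3.070×10^5 + 1.920×10^6)/2 = 1.1135×10^6 km.
The half-period of the transfer ellipse is t = π√(a_t³/μ) = 1.2618×10^5 s.
The target's mean motion on its circular orbit is ω₂ = √(μ/r₂³) = 1.0996×10^-5 rad/s.
Angle swept by the target during transfer: ω₂·t = 1.3875 rad = 79.498°.
The probe traverses 180° on the transfer ellipse, so the target must lead by 180° − 79.498° = 101°.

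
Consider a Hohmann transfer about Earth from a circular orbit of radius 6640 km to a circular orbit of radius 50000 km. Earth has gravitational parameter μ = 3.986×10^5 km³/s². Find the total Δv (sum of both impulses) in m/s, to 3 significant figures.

Δv = 4000 m/s

Transfer-ellipse semi-major axis a_t = (r₁ + r₂)/2 = (6640 + 50000)/2 = 28320 km.
Circular speed at r₁: v₁ = √(μ/r₁) = √(3.986×10^5/6640) = 7.7479 km/s.
Transfer-orbit speed at r₁ (v² = μ(2/r − 1/a)): v_p = √[μ(2/r₁ − 1/a_t)] = 10.295 km/s.
First burn Δv₁ = |v_p − v₁| = 2.547 km/s.
Circular speed at r₂: v₂ = √(μ/r₂) = 2.823 km/s.
Transfer-orbit speed at r₂: v_a = √[μ(2/r₂ − 1/a_t)] = 1.367 km/s.
Second burn Δv₂ = |v₂ − v_a| = 1.456 km/s.
Δv = Δv₁ + Δv₂ = 2.547 + 1.456 = 4.003 km/s.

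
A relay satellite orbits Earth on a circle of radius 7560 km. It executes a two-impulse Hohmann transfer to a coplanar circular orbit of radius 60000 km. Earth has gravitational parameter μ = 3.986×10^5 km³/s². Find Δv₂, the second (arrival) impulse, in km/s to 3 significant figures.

Δv₂ = 1.36 km/s

The Hohmann ellipse has a_t = (r₁ + r₂)/2 = 33780 km.
On the circular orbit at r = 60000 km, v_c = √(μ/r) = 2.577 km/s.
Vis-viva on the transfer ellipse at r = 60000 km gives v_t = √[μ(2/r − 1/a_t)] = 1.219 km/s.
Δv₂ = |v_t − v_c| = |1.219 − 2.577| = 1.358 km/s.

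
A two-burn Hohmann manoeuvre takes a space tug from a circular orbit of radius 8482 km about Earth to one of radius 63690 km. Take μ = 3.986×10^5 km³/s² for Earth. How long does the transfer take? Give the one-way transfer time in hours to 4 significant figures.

t = 9.475 hours

The Hohmann ellipse has a_t = (r₁ + r₂)/2 = 36086 km.
Transfer time t = π√(a_t³/μ) = π√((36086)³ / 3.986×10^5) = 34110 s.
Converting: 34110 s ÷ 3600 s/hour = 9.475 hours.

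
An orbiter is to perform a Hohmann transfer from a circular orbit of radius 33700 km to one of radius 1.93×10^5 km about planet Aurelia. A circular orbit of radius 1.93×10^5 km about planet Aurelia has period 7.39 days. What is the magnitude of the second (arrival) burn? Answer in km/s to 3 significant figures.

Δv₂ = 0.864 km/s

From Kepler's third law T² = 4π²r³/μ at r = 1.93×10^5 km, T = 7.39 days = 7.39 × 86400 s = 6.38496×10^5 s: μ = 4π²r³/T² = 6.96170×10^5 km³/s².
The Hohmann ellipse has a_t = (r₁ + r₂)/2 = 1.1335×10^5 km.
On the circular orbit at r = 1.930×10^5 km, v_c = √(μ/r) = 1.89924 km/s.
Transfer-orbit speed at the same r (vis-viva, a = a_t): v_t = √[μ(2/r − 1/a_t)] = 1.03558 km/s.
Δv₂ = |v_t − v_c| = |1.03558 − 1.89924| = 0.8637 km/s.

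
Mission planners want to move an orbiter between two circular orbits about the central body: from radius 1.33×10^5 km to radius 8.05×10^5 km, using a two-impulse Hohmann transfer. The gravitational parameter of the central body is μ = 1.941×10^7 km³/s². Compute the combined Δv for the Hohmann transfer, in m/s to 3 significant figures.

Δv = 6040 m/s

Transfer-ellipse semi-major axis a_t = (r₁ + r₂)/2 = (1.330×10^5 + 8.050×10^5)/2 = 4.690×10^5 km.
At r₁ the circular-orbit speed is v₁ = √(μ/r₁) = 12.0806 km/s.
On the transfer ellipse at r₁, vis-viva gives v_p = √[μ(2/r₁ − 1/a_t)] = 15.8270 km/s.
First burn Δv₁ = |v_p − v₁| = 3.7464 km/s.
At r₂, v₂ = √(μ/r₂) = 4.9104 km/s.
Transfer-orbit speed at r₂: v_a = √[μ(2/r₂ − 1/a_t)] = 2.6149 km/s.
Second burn Δv₂ = |v₂ − v_a| = 2.2955 km/s.
Δv = Δv₁ + Δv₂ = 3.7464 + 2.2955 = 6.042 km/s.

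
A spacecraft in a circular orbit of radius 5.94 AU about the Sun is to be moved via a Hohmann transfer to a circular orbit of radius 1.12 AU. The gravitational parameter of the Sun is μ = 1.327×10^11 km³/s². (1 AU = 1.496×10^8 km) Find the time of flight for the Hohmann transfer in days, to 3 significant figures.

In km: r₁ = 5.94 × 1.496×10^8 = 8.88624×10^8 km; r₂ = 1.12 × 1.496×10^8 = 1.67552×10^8 km.
Semi-major axis of the transfer orbit: a_t = (8.88624×10^8 + 1.67552×10^8)/2 = 5.28088×10^8 km.
Transfer time t = π√(a_t³/μ) = π√((5.28088×10^8)³ / 1.327×10^11) = 1.047×10^8 s.
Converting: 1.047×10^8 s ÷ 86400 s/day = 1210 days.

t = 1210 days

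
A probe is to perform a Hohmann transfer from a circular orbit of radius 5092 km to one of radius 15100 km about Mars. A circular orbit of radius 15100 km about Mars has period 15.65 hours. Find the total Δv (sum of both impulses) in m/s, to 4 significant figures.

From Kepler's third law T² = 4π²r³/μ at r = 15100 km, T = 15.65 hours = 15.65 × 3600 s = 56340 s: μ = 4π²r³/T² = 42821.0 km³/s².
The Hohmann ellipse has a_t = (r₁ + r₂)/2 = 10096 km.
At r₁ the circular-orbit speed is v₁ = √(μ/r₁) = 2.8999 km/s.
Transfer-orbit speed at r₁ (v² = μ(2/r − 1/a)): v_p = √[μ(2/r₁ − 1/a_t)] = 3.5465 km/s.
First burn Δv₁ = |v_p − v₁| = 0.6466 km/s.
Circular speed at r₂: v₂ = √(μ/r₂) = 1.6840 km/s.
Transfer-orbit speed at r₂: v_a = √[μ(2/r₂ − 1/a_t)] = 1.1959 km/s.
Second burn Δv₂ = |v₂ − v_a| = 0.4881 km/s.
Δv = Δv₁ + Δv₂ = 0.6466 + 0.4881 = 1.135 km/s.

Δv = 1135 m/s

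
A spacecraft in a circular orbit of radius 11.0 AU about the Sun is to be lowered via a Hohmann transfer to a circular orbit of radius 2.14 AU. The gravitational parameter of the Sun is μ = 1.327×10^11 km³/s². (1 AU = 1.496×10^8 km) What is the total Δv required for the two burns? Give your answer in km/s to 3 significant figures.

In km: r₁ = 11.0 × 1.496×10^8 = 1.6456×10^9 km; r₂ = 2.14 × 1.496×10^8 = 3.20144×10^8 km.
Transfer-ellipse semi-major axis a_t = (r₁ + r₂)/2 = (1.6456×10^9 + 3.20144×10^8)/2 = 9.82872×10^8 km.
At r₁ the circular-orbit speed is v₁ = √(μ/r₁) = 8.980 km/s.
On the transfer ellipse at r₁, vis-viva gives v_a = √[μ(2/r₁ − 1/a_t)] = 5.125 km/s.
First burn Δv₁ = |v_a − v₁| = 3.855 km/s.
Circular speed at r₂: v₂ = √(μ/r₂) = 20.3593 km/s.
Transfer-orbit speed at r₂: v_p = √[μ(2/r₂ − 1/a_t)] = 26.3437 km/s.
Second burn Δv₂ = |v₂ − v_p| = 5.984 km/s.
Total Δv = Δv₁ + Δv₂ = 9.839 km/s.

Δv = 9.84 km/s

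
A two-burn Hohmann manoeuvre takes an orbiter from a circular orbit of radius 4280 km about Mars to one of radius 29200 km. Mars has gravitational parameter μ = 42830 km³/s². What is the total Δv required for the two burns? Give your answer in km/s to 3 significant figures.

The Hohmann ellipse has a_t = (r₁ + r₂)/2 = 16740 km.
Circular speed at r₁: v₁ = √(μ/r₁) = √(42830/4280) = 3.1634 km/s.
Transfer-orbit speed at r₁ (v² = μ(2/r − 1/a)): v_p = √[μ(2/r₁ − 1/a_t)] = 4.1780 km/s.
First burn Δv₁ = |v_p − v₁| = 1.0146 km/s.
Circular speed at r₂: v₂ = √(μ/r₂) = 1.21111 km/s.
Transfer-orbit speed at r₂: v_a = √[μ(2/r₂ − 1/a_t)] = 0.612388 km/s.
Second burn Δv₂ = |v₂ − v_a| = 0.59872 km/s.
Δv = Δv₁ + Δv₂ = 1.0146 + 0.59872 = 1.613 km/s.

Δv = 1.61 km/s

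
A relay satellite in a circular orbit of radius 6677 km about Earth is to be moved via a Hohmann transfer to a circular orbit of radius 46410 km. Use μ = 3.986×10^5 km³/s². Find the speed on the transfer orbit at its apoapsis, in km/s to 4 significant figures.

v = 1.470 km/s

Transfer-ellipse semi-major axis a_t = (r₁ + r₂)/2 = (6677 + 46410)/2 = 26543.5 km.
At apoapsis, r = 46410 km.
Applying v² = μ(2/r − 1/a_t): v = 1.470 km/s.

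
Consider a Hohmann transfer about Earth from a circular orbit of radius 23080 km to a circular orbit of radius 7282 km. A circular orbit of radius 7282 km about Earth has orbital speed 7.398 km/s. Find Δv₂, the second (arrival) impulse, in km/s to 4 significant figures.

From the circular-orbit relation v² = μ/r at r = 7282 km: μ = v²r = (7.398)² × 7282 = 3.98547×10^5 km³/s².
Transfer-ellipse semi-major axis a_t = (r₁ + r₂)/2 = (23080 + 7282)/2 = 15181 km.
On the circular orbit at r = 7282 km, v_c = √(μ/r) = 7.398 km/s.
Vis-viva on the transfer ellipse at r = 7282 km gives v_t = √[μ(2/r − 1/a_t)] = 9.122 km/s.
Δv₂ = |v_t − v_c| = |9.122 − 7.398| = 1.724 km/s.

Δv₂ = 1.724 km/s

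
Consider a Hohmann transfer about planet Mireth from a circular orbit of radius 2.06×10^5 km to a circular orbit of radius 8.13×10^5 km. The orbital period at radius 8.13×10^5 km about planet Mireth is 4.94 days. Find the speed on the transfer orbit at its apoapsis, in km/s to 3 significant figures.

From Kepler's third law T² = 4π²r³/μ at r = 8.13×10^5 km, T = 4.94 days = 4.94 × 86400 s = 4.26816×10^5 s: μ = 4π²r³/T² = 1.16453×10^8 km³/s².
The Hohmann ellipse has a_t = (r₁ + r₂)/2 = 5.095×10^5 km.
The apoapsis of the transfer ellipse is at r = 8.130×10^5 km.
Vis-viva: v = √[μ(2/r − 1/a_t)] = √[1.16453×10^8 × (2/8.130×10^5 − 1/5.095×10^5)] = 7.610 km/s.

v = 7.61 km/s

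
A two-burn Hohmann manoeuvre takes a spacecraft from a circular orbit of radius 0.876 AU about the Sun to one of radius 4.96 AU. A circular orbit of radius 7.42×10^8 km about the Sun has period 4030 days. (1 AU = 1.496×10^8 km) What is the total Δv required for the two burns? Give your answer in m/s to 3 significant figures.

From Kepler's third law T² = 4π²r³/μ at r = 7.42×10^8 km, T = 4030 days = 4030 × 86400 s = 3.48192×10^8 s: μ = 4π²r³/T² = 1.33025×10^11 km³/s².
In km: r₁ = 0.876 × 1.496×10^8 = 1.310496×10^8 km; r₂ = 4.96 × 1.496×10^8 = 7.42016×10^8 km.
Semi-major axis of the transfer orbit: a_t = (1.310496×10^8 + 7.42016×10^8)/2 = 4.365328×10^8 km.
Circular speed at r₁: v₁ = √(μ/r₁) = √(1.33025×10^11/1.310496×10^8) = 31.860 km/s.
Transfer-orbit speed at r₁ (v² = μ(2/r − 1/a)): v_p = √[μ(2/r₁ − 1/a_t)] = 41.538 km/s.
First burn Δv₁ = |v_p − v₁| = 9.678 km/s.
Circular speed at r₂: v₂ = √(μ/r₂) = 13.389 km/s.
Transfer-orbit speed at r₂: v_a = √[μ(2/r₂ − 1/a_t)] = 7.3362 km/s.
Second burn Δv₂ = |v₂ − v_a| = 6.053 km/s.
Total Δv = Δv₁ + Δv₂ = 15.73 km/s.

Δv = 15700 m/s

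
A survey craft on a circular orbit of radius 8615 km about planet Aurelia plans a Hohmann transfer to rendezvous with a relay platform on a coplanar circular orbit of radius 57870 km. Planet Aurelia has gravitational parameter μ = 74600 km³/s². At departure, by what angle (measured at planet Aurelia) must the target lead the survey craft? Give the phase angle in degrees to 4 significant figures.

The Hohmann ellipse has a_t = (r₁ + r₂)/2 = 33242.5 km.
The half-period of the transfer ellipse is t = π√(a_t³/μ) = 69714 s.
Target angular speed ω₂ = √(μ/r₂³) = 1.9620×10^-5 rad/s.
Angle swept by the target during transfer: ω₂·t = 1.3678 rad = 78.37°.
Arrival is 180° from departure on the ellipse, so φ = 180° − 78.37° = 101.6°.

φ = 101.6°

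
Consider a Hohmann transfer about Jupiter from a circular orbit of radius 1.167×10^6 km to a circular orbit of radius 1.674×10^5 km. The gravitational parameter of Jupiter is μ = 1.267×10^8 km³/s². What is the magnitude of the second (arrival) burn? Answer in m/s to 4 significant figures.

The Hohmann ellipse has a_t = (r₁ + r₂)/2 = 6.672×10^5 km.
On the circular orbit at r = 1.674×10^5 km, v_c = √(μ/r) = 27.5113 km/s.
Vis-viva on the transfer ellipse at r = 1.674×10^5 km gives v_t = √[μ(2/r − 1/a_t)] = 36.3846 km/s.
Δv₂ = |v_t − v_c| = |36.3846 − 27.5113| = 8.873 km/s.

Δv₂ = 8873 m/s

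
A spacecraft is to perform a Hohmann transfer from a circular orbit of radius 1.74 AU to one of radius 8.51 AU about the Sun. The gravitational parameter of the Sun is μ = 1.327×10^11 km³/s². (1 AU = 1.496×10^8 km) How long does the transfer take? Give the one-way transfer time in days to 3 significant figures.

t = 2120 days

In km: r₁ = 1.74 × 1.496×10^8 = 2.60304×10^8 km; r₂ = 8.51 × 1.496×10^8 = 1.273096×10^9 km.
Transfer-ellipse semi-major axis a_t = (r₁ + r₂)/2 = (2.60304×10^8 + 1.273096×10^9)/2 = 7.667×10^8 km.
Transfer time t = π√(a_t³/μ) = π√((7.667×10^8)³ / 1.327×10^11) = 1.831×10^8 s.
Converting: 1.831×10^8 s ÷ 86400 s/day = 2120 days.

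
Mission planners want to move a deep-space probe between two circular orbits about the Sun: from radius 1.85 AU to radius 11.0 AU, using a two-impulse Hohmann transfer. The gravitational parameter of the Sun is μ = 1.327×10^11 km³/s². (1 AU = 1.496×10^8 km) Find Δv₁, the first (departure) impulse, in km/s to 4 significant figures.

In km: r₁ = 1.85 × 1.496×10^8 = 2.7676×10^8 km; r₂ = 11.0 × 1.496×10^8 = 1.6456×10^9 km.
The Hohmann ellipse has a_t = (r₁ + r₂)/2 = 9.6118×10^8 km.
On the circular orbit at r = 2.7676×10^8 km, v_c = √(μ/r) = 21.897 km/s.
Transfer-orbit speed at the same r (vis-viva, a = a_t): v_t = √[μ(2/r − 1/a_t)] = 28.651 km/s.
Δv₁ = |v_t − v_c| = |28.651 − 21.897| = 6.754 km/s.

Δv₁ = 6.754 km/s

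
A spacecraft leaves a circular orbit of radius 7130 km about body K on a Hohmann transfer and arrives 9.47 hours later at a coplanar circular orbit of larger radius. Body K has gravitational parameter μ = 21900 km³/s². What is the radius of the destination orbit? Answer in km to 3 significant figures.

Transfer time t = 9.47 hours = 34092 s, and t = π√(a_t³/μ).
So a_t = (μ t²/π²)^(1/3) = (21900 × (34092)² / π²)^(1/3) = 13714 km.
Since a_t = (r₁ + r₂)/2, r₂ = 2a_t − r₁ = 2×13714 − 7130 = 20298 km.

r₂ = 20300 km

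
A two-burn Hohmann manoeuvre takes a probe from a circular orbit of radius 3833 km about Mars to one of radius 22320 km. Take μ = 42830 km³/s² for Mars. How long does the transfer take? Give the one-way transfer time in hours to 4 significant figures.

The Hohmann ellipse has a_t = (r₁ + r₂)/2 = 13076.5 km.
Transfer time t = π√(a_t³/μ) = π√((13076.5)³ / 42830) = 22699 s.
Converting: 22699 s ÷ 3600 s/hour = 6.305 hours.

t = 6.305 hours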